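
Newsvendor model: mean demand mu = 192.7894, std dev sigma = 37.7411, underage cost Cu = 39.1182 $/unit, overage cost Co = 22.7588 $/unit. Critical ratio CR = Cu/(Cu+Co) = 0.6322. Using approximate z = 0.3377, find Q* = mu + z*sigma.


CR = Cu/(Cu+Co) = 39.1182/(39.1182+22.7588) = 0.6322
z = 0.3377
Q* = 192.7894 + 0.3377 * 37.7411 = 205.5346

205.5346 units


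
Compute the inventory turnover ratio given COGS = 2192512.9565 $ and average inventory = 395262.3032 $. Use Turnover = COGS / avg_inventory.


Turnover = 2192512.9565 / 395262.3032 = 5.5470

5.5470


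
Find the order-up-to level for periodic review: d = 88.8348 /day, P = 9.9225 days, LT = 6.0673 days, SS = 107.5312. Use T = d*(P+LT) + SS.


P + LT = 15.9898
d*(P+LT) = 88.8348 * 15.9898 = 1420.4507
T = 1420.4507 + 107.5312 = 1527.9819

1527.9819 units


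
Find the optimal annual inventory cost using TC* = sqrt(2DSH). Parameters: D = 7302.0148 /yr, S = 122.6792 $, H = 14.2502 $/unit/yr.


2*D*S*H = 25530810.3426
TC* = sqrt(25530810.3426) = 5052.8022

5052.8022 $/yr


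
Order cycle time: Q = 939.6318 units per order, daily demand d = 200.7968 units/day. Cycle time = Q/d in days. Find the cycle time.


Cycle = 939.6318 / 200.7968 = 4.6795

4.6795 days


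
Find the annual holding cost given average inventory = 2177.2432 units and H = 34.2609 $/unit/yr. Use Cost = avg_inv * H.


Cost = 2177.2432 * 34.2609 = 74594.3116

74594.3116 $/yr


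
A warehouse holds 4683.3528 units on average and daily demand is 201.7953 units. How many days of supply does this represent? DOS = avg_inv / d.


DOS = 4683.3528 / 201.7953 = 23.2084

23.2084 days


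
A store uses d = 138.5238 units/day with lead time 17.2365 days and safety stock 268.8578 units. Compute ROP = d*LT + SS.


d*LT = 138.5238 * 17.2365 = 2387.6655
ROP = 2387.6655 + 268.8578 = 2656.5233

2656.5233 units


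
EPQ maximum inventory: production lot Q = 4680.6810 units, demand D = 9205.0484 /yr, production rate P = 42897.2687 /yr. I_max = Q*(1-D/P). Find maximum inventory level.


D/P = 0.2146
1 - D/P = 0.7854
I_max = 4680.6810 * 0.7854 = 3676.2838

3676.2838 units


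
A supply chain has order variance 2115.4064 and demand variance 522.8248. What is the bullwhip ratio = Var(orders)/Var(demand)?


BW = 2115.4064 / 522.8248 = 4.0461

4.0461


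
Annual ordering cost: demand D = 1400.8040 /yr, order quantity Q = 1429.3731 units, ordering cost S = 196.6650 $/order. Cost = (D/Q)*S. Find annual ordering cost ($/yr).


Number of orders = D/Q = 0.9800
Cost = 0.9800 * 196.6650 = 192.7342

192.7342 $/yr


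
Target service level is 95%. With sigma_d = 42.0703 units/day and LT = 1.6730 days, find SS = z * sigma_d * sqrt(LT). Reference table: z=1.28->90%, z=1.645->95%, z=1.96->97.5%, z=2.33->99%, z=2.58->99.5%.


From the table, SL = 95% corresponds to z = 1.645
sqrt(LT) = sqrt(1.6730) = 1.2934
SS = 1.645 * 42.0703 * 1.2934 = 89.5137

89.5137 units


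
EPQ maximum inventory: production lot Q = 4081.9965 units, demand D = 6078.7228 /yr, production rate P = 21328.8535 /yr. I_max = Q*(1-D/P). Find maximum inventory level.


D/P = 0.2850
1 - D/P = 0.7150
I_max = 4081.9965 * 0.7150 = 2918.6276

2918.6276 units


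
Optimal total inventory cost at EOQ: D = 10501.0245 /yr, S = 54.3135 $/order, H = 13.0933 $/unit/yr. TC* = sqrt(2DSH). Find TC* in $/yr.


2*D*S*H = 14935459.0725
TC* = sqrt(14935459.0725) = 3864.6422

3864.6422 $/yr


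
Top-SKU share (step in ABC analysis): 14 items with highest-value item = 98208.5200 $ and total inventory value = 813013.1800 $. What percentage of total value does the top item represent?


Top item = 98208.5200
Total = 813013.1800
Percentage = 98208.5200 / 813013.1800 * 100 = 12.0796

12.0796%


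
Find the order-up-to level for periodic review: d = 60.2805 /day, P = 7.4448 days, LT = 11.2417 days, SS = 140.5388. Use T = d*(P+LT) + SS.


P + LT = 18.6865
d*(P+LT) = 60.2805 * 18.6865 = 1126.4316
T = 1126.4316 + 140.5388 = 1266.9704

1266.9704 units


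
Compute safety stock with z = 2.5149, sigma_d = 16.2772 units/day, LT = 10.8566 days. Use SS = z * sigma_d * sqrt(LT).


sqrt(LT) = sqrt(10.8566) = 3.2949
SS = 2.5149 * 16.2772 * 3.2949 = 134.8799

134.8799 units


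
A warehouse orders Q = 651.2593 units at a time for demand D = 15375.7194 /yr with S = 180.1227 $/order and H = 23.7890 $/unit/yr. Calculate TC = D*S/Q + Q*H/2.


Ordering cost = D*S/Q = 4252.5552
Holding cost = Q*H/2 = 7746.4037
TC = 4252.5552 + 7746.4037 = 11998.9589

11998.9589 $/yr


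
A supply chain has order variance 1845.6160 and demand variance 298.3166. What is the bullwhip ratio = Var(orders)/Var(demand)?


BW = 1845.6160 / 298.3166 = 6.1868

6.1868


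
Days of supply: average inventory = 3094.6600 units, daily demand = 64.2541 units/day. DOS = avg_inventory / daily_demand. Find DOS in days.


DOS = 3094.6600 / 64.2541 = 48.1628

48.1628 days


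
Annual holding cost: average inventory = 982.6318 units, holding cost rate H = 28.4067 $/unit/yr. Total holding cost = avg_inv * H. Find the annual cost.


Cost = 982.6318 * 28.4067 = 27913.3268

27913.3268 $/yr


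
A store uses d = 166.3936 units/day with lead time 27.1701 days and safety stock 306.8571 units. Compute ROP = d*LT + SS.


d*LT = 166.3936 * 27.1701 = 4520.9308
ROP = 4520.9308 + 306.8571 = 4827.7879

4827.7879 units


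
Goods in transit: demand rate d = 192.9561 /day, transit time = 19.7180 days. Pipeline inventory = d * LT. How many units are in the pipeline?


Pipeline = 192.9561 * 19.7180 = 3804.7084

3804.7084 units


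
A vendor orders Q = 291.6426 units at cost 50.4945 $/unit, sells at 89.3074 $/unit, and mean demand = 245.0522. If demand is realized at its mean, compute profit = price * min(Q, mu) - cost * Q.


Sales at mu = min(291.6426, 245.0522) = 245.0522
Revenue = 89.3074 * 245.0522 = 21884.9748
Total cost = 50.4945 * 291.6426 = 14726.3473
Profit = 21884.9748 - 14726.3473 = 7158.6276

7158.6276 $


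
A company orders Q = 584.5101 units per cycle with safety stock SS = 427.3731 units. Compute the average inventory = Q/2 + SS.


Q/2 = 292.2550
Avg = 292.2550 + 427.3731 = 719.6282

719.6282 units


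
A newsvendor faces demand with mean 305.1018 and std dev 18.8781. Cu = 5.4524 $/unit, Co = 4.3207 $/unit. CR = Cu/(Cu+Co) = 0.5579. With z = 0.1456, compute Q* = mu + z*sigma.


CR = Cu/(Cu+Co) = 5.4524/(5.4524+4.3207) = 0.5579
z = 0.1456
Q* = 305.1018 + 0.1456 * 18.8781 = 307.8505

307.8505 units


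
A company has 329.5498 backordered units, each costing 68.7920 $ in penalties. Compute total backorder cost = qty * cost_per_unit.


Total = 329.5498 * 68.7920 = 22670.3898

22670.3898 $


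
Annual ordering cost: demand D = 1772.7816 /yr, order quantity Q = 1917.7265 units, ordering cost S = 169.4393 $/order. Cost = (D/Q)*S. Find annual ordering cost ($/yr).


Number of orders = D/Q = 0.9244
Cost = 0.9244 * 169.4393 = 156.6328

156.6328 $/yr


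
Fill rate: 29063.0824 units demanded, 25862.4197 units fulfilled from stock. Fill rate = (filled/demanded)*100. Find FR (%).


FR = 25862.4197 / 29063.0824 * 100 = 88.9872

88.9872%


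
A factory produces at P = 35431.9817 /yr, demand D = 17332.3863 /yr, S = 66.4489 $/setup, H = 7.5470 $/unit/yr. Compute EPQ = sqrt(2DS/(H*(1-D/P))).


1 - D/P = 1 - 0.4892 = 0.5108
H*(1-D/P) = 3.8552
2DS = 2303436.0080
EPQ = sqrt(597486.8864) = 772.9728

772.9728 units


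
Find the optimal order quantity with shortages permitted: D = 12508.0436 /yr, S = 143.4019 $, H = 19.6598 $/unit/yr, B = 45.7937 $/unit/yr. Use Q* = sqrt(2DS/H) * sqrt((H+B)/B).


sqrt(2DS/H) = 427.1669
sqrt((H+B)/B) = 1.1955
Q* = 427.1669 * 1.1955 = 510.6945

510.6945 units


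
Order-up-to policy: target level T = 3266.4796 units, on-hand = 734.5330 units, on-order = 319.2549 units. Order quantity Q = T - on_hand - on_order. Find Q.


Inventory position = OH + OO = 734.5330 + 319.2549 = 1053.7879
Q = 3266.4796 - 1053.7879 = 2212.6917

2212.6917 units


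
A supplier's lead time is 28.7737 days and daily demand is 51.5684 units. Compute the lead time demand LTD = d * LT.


LTD = 51.5684 * 28.7737 = 1483.8137

1483.8137 units


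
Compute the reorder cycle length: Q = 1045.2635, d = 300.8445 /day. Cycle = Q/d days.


Cycle = 1045.2635 / 300.8445 = 3.4744

3.4744 days


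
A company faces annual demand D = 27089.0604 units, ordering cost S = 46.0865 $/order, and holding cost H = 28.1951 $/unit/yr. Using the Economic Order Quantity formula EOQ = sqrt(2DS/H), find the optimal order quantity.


2*D*S = 2 * 27089.0604 * 46.0865 = 2496879.9642
2*D*S/H = 88557.2303
EOQ = sqrt(88557.2303) = 297.5857

297.5857 units


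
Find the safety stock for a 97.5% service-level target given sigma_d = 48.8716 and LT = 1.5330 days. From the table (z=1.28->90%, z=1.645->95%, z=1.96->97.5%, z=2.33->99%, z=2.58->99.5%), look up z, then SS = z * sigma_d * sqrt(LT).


From the table, SL = 97.5% corresponds to z = 1.96
sqrt(LT) = sqrt(1.5330) = 1.2381
SS = 1.96 * 48.8716 * 1.2381 = 118.5997

118.5997 units


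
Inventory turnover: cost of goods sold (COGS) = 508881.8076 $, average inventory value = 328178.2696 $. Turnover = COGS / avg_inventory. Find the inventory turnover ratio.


Turnover = 508881.8076 / 328178.2696 = 1.5506

1.5506


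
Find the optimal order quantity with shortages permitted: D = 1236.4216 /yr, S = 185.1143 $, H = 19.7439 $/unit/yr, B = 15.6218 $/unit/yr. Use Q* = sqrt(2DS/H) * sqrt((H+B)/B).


sqrt(2DS/H) = 152.2656
sqrt((H+B)/B) = 1.5046
Q* = 152.2656 * 1.5046 = 229.1012

229.1012 units


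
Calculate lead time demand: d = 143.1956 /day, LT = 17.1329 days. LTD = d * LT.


LTD = 143.1956 * 17.1329 = 2453.3559

2453.3559 units


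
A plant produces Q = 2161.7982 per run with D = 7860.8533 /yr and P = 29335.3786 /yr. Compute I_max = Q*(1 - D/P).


D/P = 0.2680
1 - D/P = 0.7320
I_max = 2161.7982 * 0.7320 = 1582.5121

1582.5121 units


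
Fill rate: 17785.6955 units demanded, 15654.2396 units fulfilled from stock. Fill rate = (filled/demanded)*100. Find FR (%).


FR = 15654.2396 / 17785.6955 * 100 = 88.0159

88.0159%


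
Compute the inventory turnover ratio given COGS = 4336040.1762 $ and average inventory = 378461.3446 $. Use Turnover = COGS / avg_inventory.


Turnover = 4336040.1762 / 378461.3446 = 11.4570

11.4570


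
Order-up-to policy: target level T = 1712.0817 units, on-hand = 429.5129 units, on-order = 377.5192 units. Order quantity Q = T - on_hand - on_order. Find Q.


Inventory position = OH + OO = 429.5129 + 377.5192 = 807.0321
Q = 1712.0817 - 807.0321 = 905.0496

905.0496 units


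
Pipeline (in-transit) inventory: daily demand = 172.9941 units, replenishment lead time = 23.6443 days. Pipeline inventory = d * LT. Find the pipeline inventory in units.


Pipeline = 172.9941 * 23.6443 = 4090.3244

4090.3244 units


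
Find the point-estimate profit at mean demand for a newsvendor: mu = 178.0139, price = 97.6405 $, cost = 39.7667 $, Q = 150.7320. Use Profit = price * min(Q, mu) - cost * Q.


Sales at mu = min(150.7320, 178.0139) = 150.7320
Revenue = 97.6405 * 150.7320 = 14717.5478
Total cost = 39.7667 * 150.7320 = 5994.1142
Profit = 14717.5478 - 5994.1142 = 8723.4336

8723.4336 $


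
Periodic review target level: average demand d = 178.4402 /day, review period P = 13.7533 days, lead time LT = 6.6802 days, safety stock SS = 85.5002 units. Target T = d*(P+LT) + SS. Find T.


P + LT = 20.4335
d*(P+LT) = 178.4402 * 20.4335 = 3646.1578
T = 3646.1578 + 85.5002 = 3731.6580

3731.6580 units


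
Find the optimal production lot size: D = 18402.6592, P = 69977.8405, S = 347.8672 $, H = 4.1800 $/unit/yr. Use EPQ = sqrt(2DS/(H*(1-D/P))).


1 - D/P = 1 - 0.2630 = 0.7370
H*(1-D/P) = 3.0808
2DS = 12803363.0569
EPQ = sqrt(4155923.5673) = 2038.6082

2038.6082 units


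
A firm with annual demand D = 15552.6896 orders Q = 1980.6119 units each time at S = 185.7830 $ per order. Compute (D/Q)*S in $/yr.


Number of orders = D/Q = 7.8525
Cost = 7.8525 * 185.7830 = 1458.8549

1458.8549 $/yr


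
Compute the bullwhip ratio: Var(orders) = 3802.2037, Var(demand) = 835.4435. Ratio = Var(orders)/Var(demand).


BW = 3802.2037 / 835.4435 = 4.5511

4.5511


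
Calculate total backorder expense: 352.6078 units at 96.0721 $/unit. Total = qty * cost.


Total = 352.6078 * 96.0721 = 33875.7718

33875.7718 $


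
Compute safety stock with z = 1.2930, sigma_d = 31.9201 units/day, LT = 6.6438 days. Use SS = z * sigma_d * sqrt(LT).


sqrt(LT) = sqrt(6.6438) = 2.5776
SS = 1.2930 * 31.9201 * 2.5776 = 106.3827

106.3827 units


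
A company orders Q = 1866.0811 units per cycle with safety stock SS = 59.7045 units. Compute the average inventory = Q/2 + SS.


Q/2 = 933.0406
Avg = 933.0406 + 59.7045 = 992.7451

992.7451 units


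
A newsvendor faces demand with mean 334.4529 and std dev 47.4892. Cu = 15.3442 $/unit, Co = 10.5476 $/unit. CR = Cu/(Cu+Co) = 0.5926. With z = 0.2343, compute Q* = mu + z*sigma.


CR = Cu/(Cu+Co) = 15.3442/(15.3442+10.5476) = 0.5926
z = 0.2343
Q* = 334.4529 + 0.2343 * 47.4892 = 345.5796

345.5796 units


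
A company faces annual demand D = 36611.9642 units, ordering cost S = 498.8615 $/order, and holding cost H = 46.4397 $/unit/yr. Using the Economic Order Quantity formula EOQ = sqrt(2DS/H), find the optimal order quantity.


2*D*S = 2 * 36611.9642 * 498.8615 = 36528598.7575
2*D*S/H = 786581.2819
EOQ = sqrt(786581.2819) = 886.8942

886.8942 units


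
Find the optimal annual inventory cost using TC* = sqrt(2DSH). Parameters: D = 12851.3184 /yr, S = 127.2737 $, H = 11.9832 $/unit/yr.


2*D*S*H = 39200278.8928
TC* = sqrt(39200278.8928) = 6261.0126

6261.0126 $/yr


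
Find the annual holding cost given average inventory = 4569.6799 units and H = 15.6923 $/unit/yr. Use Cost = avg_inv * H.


Cost = 4569.6799 * 15.6923 = 71708.7879

71708.7879 $/yr


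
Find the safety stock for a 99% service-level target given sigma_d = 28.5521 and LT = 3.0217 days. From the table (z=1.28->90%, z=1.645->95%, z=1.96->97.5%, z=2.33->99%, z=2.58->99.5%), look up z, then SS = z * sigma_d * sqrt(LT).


From the table, SL = 99% corresponds to z = 2.33
sqrt(LT) = sqrt(3.0217) = 1.7383
SS = 2.33 * 28.5521 * 1.7383 = 115.6431

115.6431 units


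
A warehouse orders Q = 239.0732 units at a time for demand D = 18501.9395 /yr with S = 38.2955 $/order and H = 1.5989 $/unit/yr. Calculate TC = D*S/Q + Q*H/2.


Ordering cost = D*S/Q = 2963.6991
Holding cost = Q*H/2 = 191.1271
TC = 2963.6991 + 191.1271 = 3154.8262

3154.8262 $/yr


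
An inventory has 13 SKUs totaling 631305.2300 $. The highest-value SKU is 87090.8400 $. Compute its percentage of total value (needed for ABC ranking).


Top item = 87090.8400
Total = 631305.2300
Percentage = 87090.8400 / 631305.2300 * 100 = 13.7954

13.7954%


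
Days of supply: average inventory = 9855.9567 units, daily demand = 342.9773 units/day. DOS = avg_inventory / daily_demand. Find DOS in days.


DOS = 9855.9567 / 342.9773 = 28.7365

28.7365 days


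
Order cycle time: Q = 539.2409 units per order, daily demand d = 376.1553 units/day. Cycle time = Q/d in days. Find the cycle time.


Cycle = 539.2409 / 376.1553 = 1.4336

1.4336 days


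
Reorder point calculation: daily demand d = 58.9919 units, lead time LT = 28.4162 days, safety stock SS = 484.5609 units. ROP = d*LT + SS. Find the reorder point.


d*LT = 58.9919 * 28.4162 = 1676.3256
ROP = 1676.3256 + 484.5609 = 2160.8865

2160.8865 units


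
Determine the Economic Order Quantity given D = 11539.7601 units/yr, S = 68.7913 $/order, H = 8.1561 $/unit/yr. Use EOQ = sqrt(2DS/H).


2*D*S = 2 * 11539.7601 * 68.7913 = 1587670.1979
2*D*S/H = 194660.4625
EOQ = sqrt(194660.4625) = 441.2034

441.2034 units


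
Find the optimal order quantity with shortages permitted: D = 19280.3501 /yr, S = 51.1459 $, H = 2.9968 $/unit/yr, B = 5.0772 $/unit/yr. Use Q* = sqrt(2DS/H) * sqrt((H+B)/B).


sqrt(2DS/H) = 811.2393
sqrt((H+B)/B) = 1.2610
Q* = 811.2393 * 1.2610 = 1023.0132

1023.0132 units


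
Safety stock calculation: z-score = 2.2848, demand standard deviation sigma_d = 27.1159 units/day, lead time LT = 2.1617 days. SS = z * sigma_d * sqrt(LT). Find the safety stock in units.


sqrt(LT) = sqrt(2.1617) = 1.4703
SS = 2.2848 * 27.1159 * 1.4703 = 91.0898

91.0898 units


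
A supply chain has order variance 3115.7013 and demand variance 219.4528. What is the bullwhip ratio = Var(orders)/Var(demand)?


BW = 3115.7013 / 219.4528 = 14.1976

14.1976


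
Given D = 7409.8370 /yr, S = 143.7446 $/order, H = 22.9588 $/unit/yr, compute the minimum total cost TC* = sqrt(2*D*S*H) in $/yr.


2*D*S*H = 48907940.3368
TC* = sqrt(48907940.3368) = 6993.4212

6993.4212 $/yr


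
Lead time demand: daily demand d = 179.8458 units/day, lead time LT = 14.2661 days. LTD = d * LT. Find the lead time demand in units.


LTD = 179.8458 * 14.2661 = 2565.6982

2565.6982 units


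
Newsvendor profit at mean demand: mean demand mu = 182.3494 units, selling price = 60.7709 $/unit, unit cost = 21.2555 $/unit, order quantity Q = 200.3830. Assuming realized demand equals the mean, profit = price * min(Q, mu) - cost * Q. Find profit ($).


Sales at mu = min(200.3830, 182.3494) = 182.3494
Revenue = 60.7709 * 182.3494 = 11081.5372
Total cost = 21.2555 * 200.3830 = 4259.2409
Profit = 11081.5372 - 4259.2409 = 6822.2963

6822.2963 $


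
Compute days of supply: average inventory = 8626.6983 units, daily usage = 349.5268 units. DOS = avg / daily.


DOS = 8626.6983 / 349.5268 = 24.6811

24.6811 days


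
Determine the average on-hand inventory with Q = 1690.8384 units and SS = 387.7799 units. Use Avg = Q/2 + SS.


Q/2 = 845.4192
Avg = 845.4192 + 387.7799 = 1233.1991

1233.1991 units


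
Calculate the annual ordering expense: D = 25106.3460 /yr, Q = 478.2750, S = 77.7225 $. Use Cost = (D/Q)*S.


Number of orders = D/Q = 52.4935
Cost = 52.4935 * 77.7225 = 4079.9289

4079.9289 $/yr


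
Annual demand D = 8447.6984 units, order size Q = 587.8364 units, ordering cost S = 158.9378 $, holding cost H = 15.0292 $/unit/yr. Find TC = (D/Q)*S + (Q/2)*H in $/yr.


Ordering cost = D*S/Q = 2284.0685
Holding cost = Q*H/2 = 4417.3554
TC = 2284.0685 + 4417.3554 = 6701.4239

6701.4239 $/yr


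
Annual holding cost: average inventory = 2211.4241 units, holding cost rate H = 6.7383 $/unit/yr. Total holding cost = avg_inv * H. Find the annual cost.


Cost = 2211.4241 * 6.7383 = 14901.2390

14901.2390 $/yr


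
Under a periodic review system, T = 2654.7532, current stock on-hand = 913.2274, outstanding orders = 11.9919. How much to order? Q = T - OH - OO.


Inventory position = OH + OO = 913.2274 + 11.9919 = 925.2193
Q = 2654.7532 - 925.2193 = 1729.5339

1729.5339 units


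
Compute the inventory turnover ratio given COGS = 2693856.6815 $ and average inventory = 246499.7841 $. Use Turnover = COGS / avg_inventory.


Turnover = 2693856.6815 / 246499.7841 = 10.9284

10.9284


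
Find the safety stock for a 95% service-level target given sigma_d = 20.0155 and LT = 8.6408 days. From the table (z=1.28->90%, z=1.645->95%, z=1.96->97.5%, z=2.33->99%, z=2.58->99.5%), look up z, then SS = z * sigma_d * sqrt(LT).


From the table, SL = 95% corresponds to z = 1.645
sqrt(LT) = sqrt(8.6408) = 2.9395
SS = 1.645 * 20.0155 * 2.9395 = 96.7853

96.7853 units


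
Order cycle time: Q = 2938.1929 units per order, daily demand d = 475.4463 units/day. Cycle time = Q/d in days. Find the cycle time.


Cycle = 2938.1929 / 475.4463 = 6.1799

6.1799 days


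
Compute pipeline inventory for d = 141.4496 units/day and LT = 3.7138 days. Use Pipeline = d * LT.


Pipeline = 141.4496 * 3.7138 = 525.3155

525.3155 units


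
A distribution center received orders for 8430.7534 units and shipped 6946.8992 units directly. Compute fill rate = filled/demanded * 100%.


FR = 6946.8992 / 8430.7534 * 100 = 82.3995

82.3995%


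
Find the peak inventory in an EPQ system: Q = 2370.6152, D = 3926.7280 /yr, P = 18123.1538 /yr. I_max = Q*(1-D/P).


D/P = 0.2167
1 - D/P = 0.7833
I_max = 2370.6152 * 0.7833 = 1856.9761

1856.9761 units


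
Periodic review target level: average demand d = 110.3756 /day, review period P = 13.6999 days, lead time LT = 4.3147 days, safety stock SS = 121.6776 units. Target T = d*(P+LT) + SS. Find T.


P + LT = 18.0146
d*(P+LT) = 110.3756 * 18.0146 = 1988.3723
T = 1988.3723 + 121.6776 = 2110.0499

2110.0499 units


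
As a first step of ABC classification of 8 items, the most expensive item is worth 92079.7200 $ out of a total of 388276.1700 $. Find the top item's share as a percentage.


Top item = 92079.7200
Total = 388276.1700
Percentage = 92079.7200 / 388276.1700 * 100 = 23.7150

23.7150%


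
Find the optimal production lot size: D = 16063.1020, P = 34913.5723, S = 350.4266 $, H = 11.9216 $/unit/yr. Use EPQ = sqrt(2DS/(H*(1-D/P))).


1 - D/P = 1 - 0.4601 = 0.5399
H*(1-D/P) = 6.4367
2DS = 11257876.4386
EPQ = sqrt(1749016.9938) = 1322.5041

1322.5041 units


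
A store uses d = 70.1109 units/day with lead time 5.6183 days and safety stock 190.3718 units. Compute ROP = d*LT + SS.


d*LT = 70.1109 * 5.6183 = 393.9041
ROP = 393.9041 + 190.3718 = 584.2759

584.2759 units


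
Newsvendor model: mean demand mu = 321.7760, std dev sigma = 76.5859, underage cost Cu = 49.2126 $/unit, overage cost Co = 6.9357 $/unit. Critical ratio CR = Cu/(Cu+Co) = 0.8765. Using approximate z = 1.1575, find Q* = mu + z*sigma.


CR = Cu/(Cu+Co) = 49.2126/(49.2126+6.9357) = 0.8765
z = 1.1575
Q* = 321.7760 + 1.1575 * 76.5859 = 410.4242

410.4242 units


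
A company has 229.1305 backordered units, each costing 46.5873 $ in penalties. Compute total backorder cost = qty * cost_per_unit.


Total = 229.1305 * 46.5873 = 10674.5713

10674.5713 $


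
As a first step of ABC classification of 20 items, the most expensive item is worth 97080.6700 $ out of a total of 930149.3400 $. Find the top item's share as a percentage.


Top item = 97080.6700
Total = 930149.3400
Percentage = 97080.6700 / 930149.3400 * 100 = 10.4371

10.4371%


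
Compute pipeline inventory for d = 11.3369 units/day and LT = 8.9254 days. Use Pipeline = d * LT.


Pipeline = 11.3369 * 8.9254 = 101.1864

101.1864 units


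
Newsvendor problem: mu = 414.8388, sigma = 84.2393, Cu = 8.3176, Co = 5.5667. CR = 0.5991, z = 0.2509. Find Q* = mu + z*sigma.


CR = Cu/(Cu+Co) = 8.3176/(8.3176+5.5667) = 0.5991
z = 0.2509
Q* = 414.8388 + 0.2509 * 84.2393 = 435.9744

435.9744 units


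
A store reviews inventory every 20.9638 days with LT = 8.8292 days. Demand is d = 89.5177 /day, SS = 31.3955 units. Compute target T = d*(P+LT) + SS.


P + LT = 29.7930
d*(P+LT) = 89.5177 * 29.7930 = 2667.0008
T = 2667.0008 + 31.3955 = 2698.3963

2698.3963 units


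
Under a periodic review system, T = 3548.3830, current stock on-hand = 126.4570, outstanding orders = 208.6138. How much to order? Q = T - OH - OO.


Inventory position = OH + OO = 126.4570 + 208.6138 = 335.0708
Q = 3548.3830 - 335.0708 = 3213.3122

3213.3122 units


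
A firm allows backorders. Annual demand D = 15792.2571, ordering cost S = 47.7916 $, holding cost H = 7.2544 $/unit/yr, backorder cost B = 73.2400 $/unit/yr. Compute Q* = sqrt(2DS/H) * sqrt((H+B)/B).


sqrt(2DS/H) = 456.1547
sqrt((H+B)/B) = 1.0484
Q* = 456.1547 * 1.0484 = 478.2124

478.2124 units


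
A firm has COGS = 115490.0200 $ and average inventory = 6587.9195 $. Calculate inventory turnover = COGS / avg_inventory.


Turnover = 115490.0200 / 6587.9195 = 17.5306

17.5306


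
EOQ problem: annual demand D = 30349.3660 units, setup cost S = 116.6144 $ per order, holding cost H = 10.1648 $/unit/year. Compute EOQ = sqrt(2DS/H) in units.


2*D*S = 2 * 30349.3660 * 116.6144 = 7078346.2129
2*D*S/H = 696358.6311
EOQ = sqrt(696358.6311) = 834.4811

834.4811 units


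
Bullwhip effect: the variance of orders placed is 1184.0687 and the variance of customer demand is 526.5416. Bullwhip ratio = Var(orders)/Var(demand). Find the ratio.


BW = 1184.0687 / 526.5416 = 2.2488

2.2488


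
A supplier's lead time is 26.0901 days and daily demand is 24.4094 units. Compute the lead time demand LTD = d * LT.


LTD = 24.4094 * 26.0901 = 636.8437

636.8437 units


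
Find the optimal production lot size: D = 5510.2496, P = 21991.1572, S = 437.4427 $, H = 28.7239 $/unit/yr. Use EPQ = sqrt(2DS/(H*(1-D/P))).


1 - D/P = 1 - 0.2506 = 0.7494
H*(1-D/P) = 21.5266
2DS = 4820836.9254
EPQ = sqrt(223947.3838) = 473.2308

473.2308 units


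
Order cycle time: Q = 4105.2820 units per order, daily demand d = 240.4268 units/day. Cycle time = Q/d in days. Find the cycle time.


Cycle = 4105.2820 / 240.4268 = 17.0750

17.0750 days


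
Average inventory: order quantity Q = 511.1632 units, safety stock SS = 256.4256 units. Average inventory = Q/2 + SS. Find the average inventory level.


Q/2 = 255.5816
Avg = 255.5816 + 256.4256 = 512.0072

512.0072 units


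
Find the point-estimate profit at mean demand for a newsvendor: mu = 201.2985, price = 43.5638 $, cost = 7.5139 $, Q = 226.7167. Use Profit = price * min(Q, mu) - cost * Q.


Sales at mu = min(226.7167, 201.2985) = 201.2985
Revenue = 43.5638 * 201.2985 = 8769.3276
Total cost = 7.5139 * 226.7167 = 1703.5266
Profit = 8769.3276 - 1703.5266 = 7065.8010

7065.8010 $


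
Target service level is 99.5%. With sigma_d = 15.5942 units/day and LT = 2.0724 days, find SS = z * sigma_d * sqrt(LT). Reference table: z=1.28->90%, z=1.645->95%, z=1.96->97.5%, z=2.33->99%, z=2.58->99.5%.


From the table, SL = 99.5% corresponds to z = 2.58
sqrt(LT) = sqrt(2.0724) = 1.4396
SS = 2.58 * 15.5942 * 1.4396 = 57.9188

57.9188 units


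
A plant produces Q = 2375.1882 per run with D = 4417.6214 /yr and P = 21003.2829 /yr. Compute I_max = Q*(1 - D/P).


D/P = 0.2103
1 - D/P = 0.7897
I_max = 2375.1882 * 0.7897 = 1875.6148

1875.6148 units


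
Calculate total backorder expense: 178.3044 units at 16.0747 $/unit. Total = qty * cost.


Total = 178.3044 * 16.0747 = 2866.1897

2866.1897 $


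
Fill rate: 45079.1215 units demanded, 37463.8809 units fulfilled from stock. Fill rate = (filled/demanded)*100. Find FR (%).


FR = 37463.8809 / 45079.1215 * 100 = 83.1069

83.1069%


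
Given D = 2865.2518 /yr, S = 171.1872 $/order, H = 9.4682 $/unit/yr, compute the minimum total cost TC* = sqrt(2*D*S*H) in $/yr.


2*D*S*H = 9288198.7799
TC* = sqrt(9288198.7799) = 3047.6546

3047.6546 $/yr


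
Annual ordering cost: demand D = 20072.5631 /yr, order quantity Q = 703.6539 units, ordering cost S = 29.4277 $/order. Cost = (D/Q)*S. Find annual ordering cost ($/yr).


Number of orders = D/Q = 28.5262
Cost = 28.5262 * 29.4277 = 839.4601

839.4601 $/yr


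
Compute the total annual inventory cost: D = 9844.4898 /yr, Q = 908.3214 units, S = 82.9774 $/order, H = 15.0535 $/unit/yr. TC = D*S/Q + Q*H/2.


Ordering cost = D*S/Q = 899.3184
Holding cost = Q*H/2 = 6836.7081
TC = 899.3184 + 6836.7081 = 7736.0265

7736.0265 $/yr


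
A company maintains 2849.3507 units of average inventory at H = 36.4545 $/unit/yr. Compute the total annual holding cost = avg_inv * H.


Cost = 2849.3507 * 36.4545 = 103871.6551

103871.6551 $/yr


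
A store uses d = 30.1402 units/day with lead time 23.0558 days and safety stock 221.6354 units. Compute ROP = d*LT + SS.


d*LT = 30.1402 * 23.0558 = 694.9064
ROP = 694.9064 + 221.6354 = 916.5418

916.5418 units


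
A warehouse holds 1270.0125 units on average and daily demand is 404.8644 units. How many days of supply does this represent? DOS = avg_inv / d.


DOS = 1270.0125 / 404.8644 = 3.1369

3.1369 days


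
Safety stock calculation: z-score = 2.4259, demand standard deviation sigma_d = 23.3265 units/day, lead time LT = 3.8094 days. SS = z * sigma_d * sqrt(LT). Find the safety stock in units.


sqrt(LT) = sqrt(3.8094) = 1.9518
SS = 2.4259 * 23.3265 * 1.9518 = 110.4462

110.4462 units


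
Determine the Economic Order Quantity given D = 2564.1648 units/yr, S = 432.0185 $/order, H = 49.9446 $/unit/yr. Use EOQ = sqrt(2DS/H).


2*D*S = 2 * 2564.1648 * 432.0185 = 2215533.2613
2*D*S/H = 44359.8159
EOQ = sqrt(44359.8159) = 210.6177

210.6177 units


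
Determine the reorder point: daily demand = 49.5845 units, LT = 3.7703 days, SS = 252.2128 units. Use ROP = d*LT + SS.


d*LT = 49.5845 * 3.7703 = 186.9484
ROP = 186.9484 + 252.2128 = 439.1612

439.1612 units


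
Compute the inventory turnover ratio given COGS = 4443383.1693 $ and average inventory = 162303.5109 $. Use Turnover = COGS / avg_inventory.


Turnover = 4443383.1693 / 162303.5109 = 27.3770

27.3770


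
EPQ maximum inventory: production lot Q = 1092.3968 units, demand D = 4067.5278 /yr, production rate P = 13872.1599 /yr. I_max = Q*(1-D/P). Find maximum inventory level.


D/P = 0.2932
1 - D/P = 0.7068
I_max = 1092.3968 * 0.7068 = 772.0895

772.0895 units


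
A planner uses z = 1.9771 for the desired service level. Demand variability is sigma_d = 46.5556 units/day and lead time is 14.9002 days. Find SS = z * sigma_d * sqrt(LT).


sqrt(LT) = sqrt(14.9002) = 3.8601
SS = 1.9771 * 46.5556 * 3.8601 = 355.3011

355.3011 units


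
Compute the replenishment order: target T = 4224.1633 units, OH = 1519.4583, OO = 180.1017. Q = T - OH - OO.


Inventory position = OH + OO = 1519.4583 + 180.1017 = 1699.5600
Q = 4224.1633 - 1699.5600 = 2524.6033

2524.6033 units


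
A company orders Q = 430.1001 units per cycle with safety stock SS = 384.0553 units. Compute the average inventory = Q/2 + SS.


Q/2 = 215.0500
Avg = 215.0500 + 384.0553 = 599.1054

599.1054 units


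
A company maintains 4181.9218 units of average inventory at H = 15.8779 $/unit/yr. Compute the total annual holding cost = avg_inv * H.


Cost = 4181.9218 * 15.8779 = 66400.1361

66400.1361 $/yr


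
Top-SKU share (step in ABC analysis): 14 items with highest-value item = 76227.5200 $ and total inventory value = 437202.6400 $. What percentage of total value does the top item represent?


Top item = 76227.5200
Total = 437202.6400
Percentage = 76227.5200 / 437202.6400 * 100 = 17.4353

17.4353%


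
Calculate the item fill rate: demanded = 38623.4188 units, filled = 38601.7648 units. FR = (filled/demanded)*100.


FR = 38601.7648 / 38623.4188 * 100 = 99.9439

99.9439%


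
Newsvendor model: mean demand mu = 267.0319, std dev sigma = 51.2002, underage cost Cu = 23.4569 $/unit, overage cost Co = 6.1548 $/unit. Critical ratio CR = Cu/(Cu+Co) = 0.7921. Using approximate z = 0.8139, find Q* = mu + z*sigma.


CR = Cu/(Cu+Co) = 23.4569/(23.4569+6.1548) = 0.7921
z = 0.8139
Q* = 267.0319 + 0.8139 * 51.2002 = 308.7037

308.7037 units


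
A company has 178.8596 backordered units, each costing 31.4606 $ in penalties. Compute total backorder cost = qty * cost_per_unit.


Total = 178.8596 * 31.4606 = 5627.0303

5627.0303 $


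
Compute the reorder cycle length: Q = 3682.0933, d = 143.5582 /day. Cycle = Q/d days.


Cycle = 3682.0933 / 143.5582 = 25.6488

25.6488 days


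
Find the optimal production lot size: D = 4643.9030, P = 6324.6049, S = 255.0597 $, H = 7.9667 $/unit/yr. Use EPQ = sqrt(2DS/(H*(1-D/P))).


1 - D/P = 1 - 0.7343 = 0.2657
H*(1-D/P) = 2.1171
2DS = 2368945.0120
EPQ = sqrt(1118972.0166) = 1057.8147

1057.8147 units


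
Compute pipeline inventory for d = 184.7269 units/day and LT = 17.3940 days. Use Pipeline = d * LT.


Pipeline = 184.7269 * 17.3940 = 3213.1397

3213.1397 units


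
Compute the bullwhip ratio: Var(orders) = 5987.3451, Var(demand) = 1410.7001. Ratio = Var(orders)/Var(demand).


BW = 5987.3451 / 1410.7001 = 4.2442

4.2442


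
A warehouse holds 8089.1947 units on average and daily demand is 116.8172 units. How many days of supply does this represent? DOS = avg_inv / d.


DOS = 8089.1947 / 116.8172 = 69.2466

69.2466 days


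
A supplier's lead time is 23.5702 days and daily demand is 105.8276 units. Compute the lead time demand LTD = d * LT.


LTD = 105.8276 * 23.5702 = 2494.3777

2494.3777 units


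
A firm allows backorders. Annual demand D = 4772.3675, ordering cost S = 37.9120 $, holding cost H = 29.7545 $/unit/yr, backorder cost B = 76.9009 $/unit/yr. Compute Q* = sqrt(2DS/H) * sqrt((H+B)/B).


sqrt(2DS/H) = 110.2793
sqrt((H+B)/B) = 1.1777
Q* = 110.2793 * 1.1777 = 129.8732

129.8732 units


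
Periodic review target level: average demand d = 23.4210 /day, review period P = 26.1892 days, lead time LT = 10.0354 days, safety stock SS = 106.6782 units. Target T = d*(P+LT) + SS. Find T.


P + LT = 36.2246
d*(P+LT) = 23.4210 * 36.2246 = 848.4164
T = 848.4164 + 106.6782 = 955.0946

955.0946 units


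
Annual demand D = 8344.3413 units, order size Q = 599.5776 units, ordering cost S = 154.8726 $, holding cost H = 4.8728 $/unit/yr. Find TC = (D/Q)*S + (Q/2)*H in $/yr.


Ordering cost = D*S/Q = 2155.3671
Holding cost = Q*H/2 = 1460.8109
TC = 2155.3671 + 1460.8109 = 3616.1780

3616.1780 $/yr


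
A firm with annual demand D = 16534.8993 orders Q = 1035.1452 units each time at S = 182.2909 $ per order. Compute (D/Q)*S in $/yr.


Number of orders = D/Q = 15.9735
Cost = 15.9735 * 182.2909 = 2911.8250

2911.8250 $/yr


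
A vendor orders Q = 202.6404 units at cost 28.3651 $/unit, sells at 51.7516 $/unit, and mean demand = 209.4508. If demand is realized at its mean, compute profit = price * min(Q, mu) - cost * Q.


Sales at mu = min(202.6404, 209.4508) = 202.6404
Revenue = 51.7516 * 202.6404 = 10486.9649
Total cost = 28.3651 * 202.6404 = 5747.9152
Profit = 10486.9649 - 5747.9152 = 4739.0497

4739.0497 $


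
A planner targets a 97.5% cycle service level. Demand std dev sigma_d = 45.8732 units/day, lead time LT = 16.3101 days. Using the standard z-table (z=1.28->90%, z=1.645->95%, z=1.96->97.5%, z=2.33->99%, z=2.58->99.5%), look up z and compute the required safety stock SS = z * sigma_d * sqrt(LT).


From the table, SL = 97.5% corresponds to z = 1.96
sqrt(LT) = sqrt(16.3101) = 4.0386
SS = 1.96 * 45.8732 * 4.0386 = 363.1144

363.1144 units


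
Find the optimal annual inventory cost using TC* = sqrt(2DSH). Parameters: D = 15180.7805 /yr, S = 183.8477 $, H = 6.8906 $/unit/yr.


2*D*S*H = 38462661.9023
TC* = sqrt(38462661.9023) = 6201.8273

6201.8273 $/yr


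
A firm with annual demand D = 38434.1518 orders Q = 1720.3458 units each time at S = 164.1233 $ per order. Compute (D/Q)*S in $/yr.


Number of orders = D/Q = 22.3409
Cost = 22.3409 * 164.1233 = 3666.6697

3666.6697 $/yr


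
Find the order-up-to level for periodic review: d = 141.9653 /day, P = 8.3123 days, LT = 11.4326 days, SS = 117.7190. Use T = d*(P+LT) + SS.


P + LT = 19.7449
d*(P+LT) = 141.9653 * 19.7449 = 2803.0907
T = 2803.0907 + 117.7190 = 2920.8097

2920.8097 units


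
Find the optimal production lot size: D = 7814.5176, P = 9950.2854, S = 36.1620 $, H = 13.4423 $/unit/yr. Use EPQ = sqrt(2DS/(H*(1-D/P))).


1 - D/P = 1 - 0.7854 = 0.2146
H*(1-D/P) = 2.8853
2DS = 565177.1709
EPQ = sqrt(195881.0984) = 442.5846

442.5846 units


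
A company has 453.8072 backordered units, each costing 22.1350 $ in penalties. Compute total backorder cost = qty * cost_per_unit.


Total = 453.8072 * 22.1350 = 10045.0224

10045.0224 $


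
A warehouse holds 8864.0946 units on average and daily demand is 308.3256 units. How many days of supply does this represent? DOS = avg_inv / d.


DOS = 8864.0946 / 308.3256 = 28.7491

28.7491 days


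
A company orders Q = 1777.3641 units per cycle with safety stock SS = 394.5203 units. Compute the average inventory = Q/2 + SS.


Q/2 = 888.6821
Avg = 888.6821 + 394.5203 = 1283.2024

1283.2024 units


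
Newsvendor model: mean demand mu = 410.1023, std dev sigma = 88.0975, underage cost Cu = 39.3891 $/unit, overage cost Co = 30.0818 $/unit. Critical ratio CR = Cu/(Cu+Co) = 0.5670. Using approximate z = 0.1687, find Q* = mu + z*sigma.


CR = Cu/(Cu+Co) = 39.3891/(39.3891+30.0818) = 0.5670
z = 0.1687
Q* = 410.1023 + 0.1687 * 88.0975 = 424.9643

424.9643 units


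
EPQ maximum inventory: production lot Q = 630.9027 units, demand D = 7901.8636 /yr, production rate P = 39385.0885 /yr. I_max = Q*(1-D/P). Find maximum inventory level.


D/P = 0.2006
1 - D/P = 0.7994
I_max = 630.9027 * 0.7994 = 504.3242

504.3242 units


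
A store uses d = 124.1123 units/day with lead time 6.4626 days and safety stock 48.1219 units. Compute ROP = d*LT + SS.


d*LT = 124.1123 * 6.4626 = 802.0881
ROP = 802.0881 + 48.1219 = 850.2100

850.2100 units


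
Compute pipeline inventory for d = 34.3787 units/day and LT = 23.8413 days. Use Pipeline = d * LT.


Pipeline = 34.3787 * 23.8413 = 819.6329

819.6329 units


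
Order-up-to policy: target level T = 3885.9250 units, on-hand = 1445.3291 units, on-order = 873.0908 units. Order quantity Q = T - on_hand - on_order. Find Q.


Inventory position = OH + OO = 1445.3291 + 873.0908 = 2318.4199
Q = 3885.9250 - 2318.4199 = 1567.5051

1567.5051 units


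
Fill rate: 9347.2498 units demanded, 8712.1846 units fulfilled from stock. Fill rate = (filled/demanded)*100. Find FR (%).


FR = 8712.1846 / 9347.2498 * 100 = 93.2059

93.2059%


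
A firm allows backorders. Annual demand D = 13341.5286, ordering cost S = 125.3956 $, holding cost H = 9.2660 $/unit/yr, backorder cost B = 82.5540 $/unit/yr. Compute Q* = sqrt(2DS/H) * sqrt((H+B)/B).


sqrt(2DS/H) = 600.9147
sqrt((H+B)/B) = 1.0546
Q* = 600.9147 * 1.0546 = 633.7418

633.7418 units


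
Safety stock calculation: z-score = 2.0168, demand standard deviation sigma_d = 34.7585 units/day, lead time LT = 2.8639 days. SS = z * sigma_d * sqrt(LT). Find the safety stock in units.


sqrt(LT) = sqrt(2.8639) = 1.6923
SS = 2.0168 * 34.7585 * 1.6923 = 118.6323

118.6323 units


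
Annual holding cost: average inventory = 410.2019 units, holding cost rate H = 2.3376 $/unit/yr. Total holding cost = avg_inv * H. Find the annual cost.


Cost = 410.2019 * 2.3376 = 958.8880

958.8880 $/yr


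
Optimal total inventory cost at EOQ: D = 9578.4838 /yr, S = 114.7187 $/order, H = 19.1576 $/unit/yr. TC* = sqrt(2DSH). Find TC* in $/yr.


2*D*S*H = 42101937.5585
TC* = sqrt(42101937.5585) = 6488.6006

6488.6006 $/yr


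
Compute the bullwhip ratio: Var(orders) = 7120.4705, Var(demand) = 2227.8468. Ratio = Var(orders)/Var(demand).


BW = 7120.4705 / 2227.8468 = 3.1961

3.1961


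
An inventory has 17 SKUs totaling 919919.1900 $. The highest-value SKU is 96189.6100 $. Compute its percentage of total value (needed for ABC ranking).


Top item = 96189.6100
Total = 919919.1900
Percentage = 96189.6100 / 919919.1900 * 100 = 10.4563

10.4563%


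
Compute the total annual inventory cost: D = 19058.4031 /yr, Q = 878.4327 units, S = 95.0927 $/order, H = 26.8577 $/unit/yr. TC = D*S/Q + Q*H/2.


Ordering cost = D*S/Q = 2063.1233
Holding cost = Q*H/2 = 11796.3410
TC = 2063.1233 + 11796.3410 = 13859.4643

13859.4643 $/yr


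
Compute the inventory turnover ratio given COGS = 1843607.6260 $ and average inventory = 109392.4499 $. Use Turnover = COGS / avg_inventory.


Turnover = 1843607.6260 / 109392.4499 = 16.8532

16.8532


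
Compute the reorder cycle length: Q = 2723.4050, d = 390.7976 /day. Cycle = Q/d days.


Cycle = 2723.4050 / 390.7976 = 6.9688

6.9688 days


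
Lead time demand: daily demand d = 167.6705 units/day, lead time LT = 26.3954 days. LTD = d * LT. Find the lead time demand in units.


LTD = 167.6705 * 26.3954 = 4425.7299

4425.7299 units


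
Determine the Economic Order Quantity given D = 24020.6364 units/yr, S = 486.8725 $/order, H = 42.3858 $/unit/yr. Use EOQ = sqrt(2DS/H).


2*D*S = 2 * 24020.6364 * 486.8725 = 23389974.5913
2*D*S/H = 551835.1569
EOQ = sqrt(551835.1569) = 742.8561

742.8561 units
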